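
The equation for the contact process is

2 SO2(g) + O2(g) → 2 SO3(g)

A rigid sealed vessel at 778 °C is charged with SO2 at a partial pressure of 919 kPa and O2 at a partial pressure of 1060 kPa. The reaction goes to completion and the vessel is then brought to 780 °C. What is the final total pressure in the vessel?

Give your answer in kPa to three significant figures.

1520 kPa

With V and T fixed, P_i ∝ n_i, so the mole ratios apply directly to partial pressures at 778 °C.
P(O2) required for 919 kPa of SO2 = (1/2) × 919 = 459.5 kPa; available 1060 kPa, so SO2 is limiting.
P(O2) remaining = 1060 − (1/2) × 919 = 600.5 kPa
P(gaseous products) = (2)/2 × 919 = 919.0 kPa
P_total at 778 °C = 600.5 + 919.0 = 1520 kPa
Scaling to 780 °C: P = 1520 × 1053.15/1051.15 = 1523 kPa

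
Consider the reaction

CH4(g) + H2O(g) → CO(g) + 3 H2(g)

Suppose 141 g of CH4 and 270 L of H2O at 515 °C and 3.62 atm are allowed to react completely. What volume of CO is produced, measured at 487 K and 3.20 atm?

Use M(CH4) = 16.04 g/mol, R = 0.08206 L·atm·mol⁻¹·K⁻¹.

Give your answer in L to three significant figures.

n(CH4) = 141 / 16.04 = 8.791 mol
n(H2O) = PV/RT = (3.62 × 270) / (0.08206 × 788.15) = 15.11 mol
For 8.791 mol CH4, stoichiometry requires (1/1) × 8.791 = 8.791 mol H2O; 15.11 mol is available, so CH4 is limiting.
n(CO) = (1/1) × 8.791 = 8.791 mol
V(CO) = nRT/P = 8.791 × 0.08206 × 487 / 3.20 = 109.8 L

110 L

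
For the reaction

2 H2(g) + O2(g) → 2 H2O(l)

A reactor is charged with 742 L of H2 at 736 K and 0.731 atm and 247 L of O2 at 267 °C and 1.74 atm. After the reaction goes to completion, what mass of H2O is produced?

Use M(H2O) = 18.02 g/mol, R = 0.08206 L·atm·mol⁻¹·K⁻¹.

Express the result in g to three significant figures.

162 g

n(H2) = PV/RT = (0.731 × 742) / (0.08206 × 736) = 8.981 mol
n(O2) = PV/RT = (1.74 × 247) / (0.08206 × 540.15) = 9.696 mol
For 8.981 mol H2, stoichiometry requires (1/2) × 8.981 = 4.490 mol O2; 9.696 mol is available, so H2 is limiting.
n(H2O) = (2/2) × 8.981 = 8.981 mol
m(H2O) = 8.981 × 18.02 = 161.8 g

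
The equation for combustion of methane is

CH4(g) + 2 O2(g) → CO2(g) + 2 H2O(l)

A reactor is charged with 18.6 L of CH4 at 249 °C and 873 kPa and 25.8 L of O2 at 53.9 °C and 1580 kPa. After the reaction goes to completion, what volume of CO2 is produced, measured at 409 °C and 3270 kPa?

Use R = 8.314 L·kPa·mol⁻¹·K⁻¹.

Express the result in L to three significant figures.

n(CH4) = PV/RT = (873 × 18.6) / (8.314 × 522.15) = 3.740 mol
n(O2) = PV/RT = (1580 × 25.8) / (8.314 × 327.05) = 14.99 mol
For 3.740 mol CH4, stoichiometry requires (2/1) × 3.740 = 7.480 mol O2; 14.99 mol is available, so CH4 is limiting.
n(CO2) = (1/1) × 3.740 = 3.740 mol
V(CO2) = nRT/P = 3.740 × 8.314 × 682.15 / 3270 = 6.487 L

6.49 L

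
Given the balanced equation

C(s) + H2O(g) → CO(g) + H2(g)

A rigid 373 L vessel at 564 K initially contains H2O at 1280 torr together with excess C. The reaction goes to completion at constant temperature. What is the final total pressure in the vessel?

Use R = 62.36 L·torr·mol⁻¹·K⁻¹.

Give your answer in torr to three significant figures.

2560 torr

Rigid vessel, constant T ⇒ P scales with total gas moles (1 → 2).
P_final = (2/1) × 1280 = 2560 torr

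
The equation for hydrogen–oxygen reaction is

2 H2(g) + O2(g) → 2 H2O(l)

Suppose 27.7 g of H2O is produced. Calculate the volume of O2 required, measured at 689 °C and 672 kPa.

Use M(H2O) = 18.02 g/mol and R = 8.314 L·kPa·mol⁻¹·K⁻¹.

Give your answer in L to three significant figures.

9.15 L

n(H2O) = 27.70 / 18.02 = 1.537 mol
n(O2) = (1/2) × 1.537 = 0.7685 mol
V = nRT/P = 0.7685 × 8.314 × 962.15 / 672 = 9.148 L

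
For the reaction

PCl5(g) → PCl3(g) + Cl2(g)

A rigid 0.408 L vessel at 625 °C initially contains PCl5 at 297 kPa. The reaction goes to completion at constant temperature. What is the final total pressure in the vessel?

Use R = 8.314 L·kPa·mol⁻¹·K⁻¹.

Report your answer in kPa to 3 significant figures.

594 kPa

Rigid vessel, constant T ⇒ P scales with total gas moles (1 → 2).
P_final = (2/1) × 297 = 594.0 kPa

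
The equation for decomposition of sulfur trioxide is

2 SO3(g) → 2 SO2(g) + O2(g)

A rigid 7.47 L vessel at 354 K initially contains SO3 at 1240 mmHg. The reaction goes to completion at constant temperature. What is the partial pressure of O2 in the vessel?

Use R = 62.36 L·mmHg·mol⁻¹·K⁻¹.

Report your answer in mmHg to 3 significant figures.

n(SO3)₀ = PV/RT = (1240 × 7.47) / (62.36 × 354) = 0.4196 mol
n(O2) = (1/2) × 0.4196 = 0.2098 mol
P(O2) = nRT/V = 0.2098 × 62.36 × 354 / 7.47 = 620.0 mmHg

620 mmHg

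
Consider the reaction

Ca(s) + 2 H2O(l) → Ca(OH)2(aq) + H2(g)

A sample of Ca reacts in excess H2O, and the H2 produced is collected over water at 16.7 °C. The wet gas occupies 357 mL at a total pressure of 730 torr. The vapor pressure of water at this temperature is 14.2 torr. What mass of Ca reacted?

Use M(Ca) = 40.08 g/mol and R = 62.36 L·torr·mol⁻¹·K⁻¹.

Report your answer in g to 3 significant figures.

0.567 g

P(H2) = 730 − 14.2 = 715.8 torr
n(H2) = PV/RT = (715.8 × 0.3570) / (62.36 × 289.85) = 0.01414 mol
n(Ca) = (1/1) × 0.01414 = 0.01414 mol
m(Ca) = 0.01414 × 40.08 = 0.5667 g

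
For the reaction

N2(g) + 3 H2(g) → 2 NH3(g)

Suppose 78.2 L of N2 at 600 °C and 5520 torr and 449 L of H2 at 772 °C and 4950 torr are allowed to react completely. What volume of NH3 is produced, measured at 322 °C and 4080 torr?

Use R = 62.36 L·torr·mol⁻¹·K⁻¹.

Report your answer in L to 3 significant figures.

n(N2) = PV/RT = (5520 × 78.2) / (62.36 × 873.15) = 7.928 mol
n(H2) = PV/RT = (4950 × 449) / (62.36 × 1045.15) = 34.10 mol
For 7.928 mol N2, stoichiometry requires (3/1) × 7.928 = 23.78 mol H2; 34.10 mol is available, so N2 is limiting.
n(NH3) = (2/1) × 7.928 = 15.86 mol
V(NH3) = nRT/P = 15.86 × 62.36 × 595.15 / 4080 = 144.3 L

144 L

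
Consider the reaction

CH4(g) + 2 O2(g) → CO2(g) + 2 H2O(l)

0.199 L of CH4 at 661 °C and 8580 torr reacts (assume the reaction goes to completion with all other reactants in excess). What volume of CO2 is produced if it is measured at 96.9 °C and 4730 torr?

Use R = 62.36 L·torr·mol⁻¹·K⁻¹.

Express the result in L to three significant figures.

n(CH4) = PV/RT = (8580 × 0.199) / (62.36 × 934.15) = 0.02931 mol
n(CO2) = (1/1) × 0.02931 = 0.02931 mol
V = nRT/P = 0.02931 × 62.36 × 370.05 / 4730 = 0.1430 L

0.143 L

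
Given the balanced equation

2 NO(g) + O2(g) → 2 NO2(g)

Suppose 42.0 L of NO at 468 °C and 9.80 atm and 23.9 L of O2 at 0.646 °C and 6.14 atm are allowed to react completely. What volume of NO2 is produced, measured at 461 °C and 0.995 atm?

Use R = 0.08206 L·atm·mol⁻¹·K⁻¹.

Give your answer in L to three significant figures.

410 L

n(NO) = PV/RT = (9.80 × 42.0) / (0.08206 × 741.15) = 6.768 mol
n(O2) = PV/RT = (6.14 × 23.9) / (0.08206 × 273.796) = 6.531 mol
For 6.768 mol NO, stoichiometry requires (1/2) × 6.768 = 3.384 mol O2; 6.531 mol is available, so NO is limiting.
n(NO2) = (2/2) × 6.768 = 6.768 mol
V(NO2) = nRT/P = 6.768 × 0.08206 × 734.15 / 0.995 = 409.8 L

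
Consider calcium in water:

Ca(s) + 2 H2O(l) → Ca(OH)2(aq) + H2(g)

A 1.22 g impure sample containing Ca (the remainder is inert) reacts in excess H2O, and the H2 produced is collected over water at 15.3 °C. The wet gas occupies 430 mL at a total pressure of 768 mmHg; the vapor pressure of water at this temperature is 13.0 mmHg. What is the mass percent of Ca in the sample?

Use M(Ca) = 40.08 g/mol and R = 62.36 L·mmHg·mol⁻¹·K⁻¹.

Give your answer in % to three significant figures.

59.3 %

P(H2) = 768 − 13.0 = 755.0 mmHg
n(H2) = PV/RT = (755.0 × 0.4300) / (62.36 × 288.45) = 0.01805 mol
n(Ca) = (1/1) × 0.01805 = 0.01805 mol
m(Ca) = 0.01805 × 40.08 = 0.7234 g
%Ca = 0.7234 / 1.22 × 100 = 59.30%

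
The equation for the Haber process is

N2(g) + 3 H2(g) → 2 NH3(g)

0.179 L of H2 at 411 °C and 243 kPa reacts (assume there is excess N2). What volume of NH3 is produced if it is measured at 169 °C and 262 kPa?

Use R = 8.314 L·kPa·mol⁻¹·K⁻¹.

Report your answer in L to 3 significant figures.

n(H2) = PV/RT = (243 × 0.179) / (8.314 × 684.15) = 0.007647 mol
n(NH3) = (2/3) × 0.007647 = 0.005098 mol
V = nRT/P = 0.005098 × 8.314 × 442.15 / 262 = 0.07153 L

0.0715 L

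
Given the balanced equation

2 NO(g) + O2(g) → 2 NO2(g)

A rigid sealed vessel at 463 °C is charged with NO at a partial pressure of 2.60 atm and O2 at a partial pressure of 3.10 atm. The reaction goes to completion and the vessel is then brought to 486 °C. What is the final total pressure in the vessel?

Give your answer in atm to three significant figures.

With V and T fixed, P_i ∝ n_i, so the mole ratios apply directly to partial pressures at 463 °C.
P(O2) required for 2.60 atm of NO = (1/2) × 2.60 = 1.300 atm; available 3.10 atm, so NO is limiting.
P(O2) remaining = 3.10 − (1/2) × 2.60 = 1.800 atm
P(gaseous products) = (2)/2 × 2.60 = 2.600 atm
P_total at 463 °C = 1.800 + 2.600 = 4.400 atm
Scaling to 486 °C: P = 4.400 × 759.15/736.15 = 4.537 atm

4.54 atm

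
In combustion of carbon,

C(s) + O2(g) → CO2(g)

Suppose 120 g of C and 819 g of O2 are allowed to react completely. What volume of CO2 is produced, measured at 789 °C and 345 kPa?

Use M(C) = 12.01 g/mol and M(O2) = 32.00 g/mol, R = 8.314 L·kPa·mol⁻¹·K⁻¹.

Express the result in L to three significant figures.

n(C) = 120 / 12.01 = 9.992 mol
n(O2) = 819 / 32.00 = 25.59 mol
For 9.992 mol C, stoichiometry requires (1/1) × 9.992 = 9.992 mol O2; 25.59 mol is available, so C is limiting.
n(CO2) = (1/1) × 9.992 = 9.992 mol
V(CO2) = nRT/P = 9.992 × 8.314 × 1062.15 / 345 = 255.8 L

256 L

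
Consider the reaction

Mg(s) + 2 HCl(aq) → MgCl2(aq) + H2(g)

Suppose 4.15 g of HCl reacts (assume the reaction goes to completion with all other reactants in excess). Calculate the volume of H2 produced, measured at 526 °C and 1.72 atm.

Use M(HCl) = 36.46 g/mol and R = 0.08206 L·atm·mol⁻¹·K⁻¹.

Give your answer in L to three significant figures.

2.17 L

n(HCl) = 4.150 / 36.46 = 0.1138 mol
n(H2) = (1/2) × 0.1138 = 0.05690 mol
V = nRT/P = 0.05690 × 0.08206 × 799.15 / 1.72 = 2.169 L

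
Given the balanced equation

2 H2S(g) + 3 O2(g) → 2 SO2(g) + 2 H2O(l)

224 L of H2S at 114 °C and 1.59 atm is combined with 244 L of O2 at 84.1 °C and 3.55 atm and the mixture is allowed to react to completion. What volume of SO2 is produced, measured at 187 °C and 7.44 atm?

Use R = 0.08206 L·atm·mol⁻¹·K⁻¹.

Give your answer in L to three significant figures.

56.9 L

n(H2S) = PV/RT = (1.59 × 224) / (0.08206 × 387.15) = 11.21 mol
n(O2) = PV/RT = (3.55 × 244) / (0.08206 × 357.25) = 29.55 mol
For 11.21 mol H2S, stoichiometry requires (3/2) × 11.21 = 16.82 mol O2; 29.55 mol is available, so H2S is limiting.
n(SO2) = (2/2) × 11.21 = 11.21 mol
V(SO2) = nRT/P = 11.21 × 0.08206 × 460.15 / 7.44 = 56.89 L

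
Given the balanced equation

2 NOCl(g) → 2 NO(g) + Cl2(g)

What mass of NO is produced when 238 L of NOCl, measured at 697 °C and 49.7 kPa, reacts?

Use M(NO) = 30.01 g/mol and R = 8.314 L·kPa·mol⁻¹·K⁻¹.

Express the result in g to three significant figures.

44.0 g

n(NOCl) = PV/RT = (49.7 × 238) / (8.314 × 970.15) = 1.467 mol
n(NO) = (2/2) × 1.467 = 1.467 mol
m(NO) = 1.467 × 30.01 = 44.02 g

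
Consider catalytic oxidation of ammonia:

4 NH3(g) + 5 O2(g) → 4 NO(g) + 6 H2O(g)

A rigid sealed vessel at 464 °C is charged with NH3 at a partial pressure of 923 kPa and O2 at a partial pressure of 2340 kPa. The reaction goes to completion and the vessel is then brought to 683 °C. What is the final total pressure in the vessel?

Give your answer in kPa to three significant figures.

At constant V, partial pressures at 464 °C are proportional to moles, so apply stoichiometry directly to pressures.
P(O2) required for 923 kPa of NH3 = (5/4) × 923 = 1154 kPa; available 2340 kPa, so NH3 is limiting.
P(O2) remaining = 2340 − (5/4) × 923 = 1186 kPa
P(gaseous products) = (4+6)/4 × 923 = 2308 kPa
P_total at 464 °C = 1186 + 2308 = 3494 kPa
Scaling to 683 °C: P = 3494 × 956.15/737.15 = 4532 kPa

4530 kPa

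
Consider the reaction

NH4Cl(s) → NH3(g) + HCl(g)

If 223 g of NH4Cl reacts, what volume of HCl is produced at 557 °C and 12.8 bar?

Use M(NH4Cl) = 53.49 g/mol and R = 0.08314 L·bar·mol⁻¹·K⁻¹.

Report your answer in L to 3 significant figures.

22.5 L

n(NH4Cl) = 223.0 / 53.49 = 4.169 mol
n(HCl) = (1/1) × 4.169 = 4.169 mol
V = nRT/P = 4.169 × 0.08314 × 830.15 / 12.8 = 22.48 L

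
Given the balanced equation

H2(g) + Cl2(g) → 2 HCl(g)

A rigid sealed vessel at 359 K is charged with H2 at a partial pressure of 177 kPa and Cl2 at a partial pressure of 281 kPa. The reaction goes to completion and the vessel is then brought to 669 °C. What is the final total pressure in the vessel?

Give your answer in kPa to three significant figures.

At constant V, partial pressures at 359 K are proportional to moles, so apply stoichiometry directly to pressures.
P(Cl2) required for 177 kPa of H2 = (1/1) × 177 = 177.0 kPa; available 281 kPa, so H2 is limiting.
P(Cl2) remaining = 281 − (1/1) × 177 = 104.0 kPa
P(gaseous products) = (2)/1 × 177 = 354.0 kPa
P_total at 359 K = 104.0 + 354.0 = 458.0 kPa
Scaling to 669 °C: P = 458.0 × 942.15/359 = 1202 kPa

1200 kPa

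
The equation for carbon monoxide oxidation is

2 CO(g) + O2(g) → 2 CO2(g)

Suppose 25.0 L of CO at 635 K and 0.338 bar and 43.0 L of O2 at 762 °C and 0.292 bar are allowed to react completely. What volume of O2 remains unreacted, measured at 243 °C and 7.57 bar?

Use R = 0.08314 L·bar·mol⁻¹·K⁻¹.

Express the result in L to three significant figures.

n(CO) = PV/RT = (0.338 × 25.0) / (0.08314 × 635) = 0.1601 mol
n(O2) = PV/RT = (0.292 × 43.0) / (0.08314 × 1035.15) = 0.1459 mol
For 0.1601 mol CO, stoichiometry requires (1/2) × 0.1601 = 0.08005 mol O2; 0.1459 mol is available, so CO is limiting.
n(O2) consumed = (1/2) × 0.1601 = 0.08005 mol; remaining = 0.1459 − 0.08005 = 0.06585 mol
V(O2) = nRT/P = 0.06585 × 0.08314 × 516.15 / 7.57 = 0.3733 L

0.373 L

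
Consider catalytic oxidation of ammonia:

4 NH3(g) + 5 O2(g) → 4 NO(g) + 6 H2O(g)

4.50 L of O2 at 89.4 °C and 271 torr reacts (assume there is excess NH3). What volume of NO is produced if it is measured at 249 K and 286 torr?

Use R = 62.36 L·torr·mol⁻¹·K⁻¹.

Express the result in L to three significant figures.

n(O2) = PV/RT = (271 × 4.50) / (62.36 × 362.55) = 0.05394 mol
n(NO) = (4/5) × 0.05394 = 0.04315 mol
V = nRT/P = 0.04315 × 62.36 × 249 / 286 = 2.343 L

2.34 L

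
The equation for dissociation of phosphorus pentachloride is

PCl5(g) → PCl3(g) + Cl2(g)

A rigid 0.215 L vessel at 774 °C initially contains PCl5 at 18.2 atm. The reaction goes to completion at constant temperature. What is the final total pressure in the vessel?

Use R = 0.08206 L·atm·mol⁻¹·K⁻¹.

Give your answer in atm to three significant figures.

At constant T and V, P ∝ n(gas): 1 mol gas → 2 mol gas.
P_final = (2/1) × 18.2 = 36.40 atm

36.4 atm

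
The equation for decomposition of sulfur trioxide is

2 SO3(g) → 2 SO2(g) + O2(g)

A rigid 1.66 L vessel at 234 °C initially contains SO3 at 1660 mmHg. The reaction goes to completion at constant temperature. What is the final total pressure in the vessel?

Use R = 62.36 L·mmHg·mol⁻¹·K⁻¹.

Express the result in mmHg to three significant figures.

2490 mmHg

Since T and V are fixed, P_final/P_initial = n_final/n_initial = 3/2.
P_final = (3/2) × 1660 = 2490 mmHg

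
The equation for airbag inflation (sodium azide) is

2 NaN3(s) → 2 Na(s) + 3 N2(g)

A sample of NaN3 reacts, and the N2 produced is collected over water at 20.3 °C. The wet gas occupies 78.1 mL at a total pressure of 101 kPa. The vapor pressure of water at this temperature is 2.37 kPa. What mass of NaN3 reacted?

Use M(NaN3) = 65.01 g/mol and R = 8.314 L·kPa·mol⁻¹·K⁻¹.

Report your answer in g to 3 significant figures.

0.137 g

P(N2) = 101 − 2.37 = 98.63 kPa
n(N2) = PV/RT = (98.63 × 0.07810) / (8.314 × 293.45) = 0.003157 mol
n(NaN3) = (2/3) × 0.003157 = 0.002105 mol
m(NaN3) = 0.002105 × 65.01 = 0.1368 g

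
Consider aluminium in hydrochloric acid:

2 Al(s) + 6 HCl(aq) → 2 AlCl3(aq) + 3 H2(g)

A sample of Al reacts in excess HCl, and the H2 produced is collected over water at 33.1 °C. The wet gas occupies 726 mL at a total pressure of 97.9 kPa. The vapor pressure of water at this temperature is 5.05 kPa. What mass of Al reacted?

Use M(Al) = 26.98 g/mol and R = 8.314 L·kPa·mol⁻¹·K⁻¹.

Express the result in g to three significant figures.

P(H2) = 97.9 − 5.05 = 92.85 kPa
n(H2) = PV/RT = (92.85 × 0.7260) / (8.314 × 306.25) = 0.02647 mol
n(Al) = (2/3) × 0.02647 = 0.01765 mol
m(Al) = 0.01765 × 26.98 = 0.4762 g

0.476 g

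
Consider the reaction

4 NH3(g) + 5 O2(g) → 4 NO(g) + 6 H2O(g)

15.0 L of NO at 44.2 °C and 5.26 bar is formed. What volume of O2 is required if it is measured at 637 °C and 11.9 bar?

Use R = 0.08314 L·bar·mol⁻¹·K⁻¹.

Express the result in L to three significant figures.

n(NO) = PV/RT = (5.26 × 15.0) / (0.08314 × 317.35) = 2.990 mol
n(O2) = (5/4) × 2.990 = 3.738 mol
V = nRT/P = 3.738 × 0.08314 × 910.15 / 11.9 = 23.77 L

23.8 L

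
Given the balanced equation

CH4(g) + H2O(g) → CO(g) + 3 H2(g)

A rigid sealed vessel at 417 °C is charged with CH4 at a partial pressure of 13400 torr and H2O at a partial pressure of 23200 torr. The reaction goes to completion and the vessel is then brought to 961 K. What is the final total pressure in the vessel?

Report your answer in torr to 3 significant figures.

With V and T fixed, P_i ∝ n_i, so the mole ratios apply directly to partial pressures at 417 °C.
P(H2O) required for 13400 torr of CH4 = (1/1) × 13400 = 13400 torr; available 23200 torr, so CH4 is limiting.
P(H2O) remaining = 23200 − (1/1) × 13400 = 9800 torr
P(gaseous products) = (1+3)/1 × 13400 = 53600 torr
P_total at 417 °C = 9800 + 53600 = 63400 torr
Scaling to 961 K: P = 63400 × 961/690.15 = 88280 torr

88300 torr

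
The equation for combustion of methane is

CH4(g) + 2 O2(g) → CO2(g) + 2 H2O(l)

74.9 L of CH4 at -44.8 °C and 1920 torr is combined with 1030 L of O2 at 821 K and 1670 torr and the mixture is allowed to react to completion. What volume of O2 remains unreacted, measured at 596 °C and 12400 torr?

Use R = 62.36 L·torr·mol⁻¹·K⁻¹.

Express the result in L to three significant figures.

58.6 L

n(CH4) = PV/RT = (1920 × 74.9) / (62.36 × 228.35) = 10.10 mol
n(O2) = PV/RT = (1670 × 1030) / (62.36 × 821) = 33.60 mol
For 10.10 mol CH4, stoichiometry requires (2/1) × 10.10 = 20.20 mol O2; 33.60 mol is available, so CH4 is limiting.
n(O2) consumed = (2/1) × 10.10 = 20.20 mol; remaining = 33.60 − 20.20 = 13.40 mol
V(O2) = nRT/P = 13.40 × 62.36 × 869.15 / 12400 = 58.57 L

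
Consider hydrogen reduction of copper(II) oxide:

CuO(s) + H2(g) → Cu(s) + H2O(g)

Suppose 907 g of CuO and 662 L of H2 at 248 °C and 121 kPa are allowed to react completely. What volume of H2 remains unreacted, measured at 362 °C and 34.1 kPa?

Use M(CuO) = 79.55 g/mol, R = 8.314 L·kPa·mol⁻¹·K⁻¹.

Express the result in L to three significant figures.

1100 L

n(CuO) = 907 / 79.55 = 11.40 mol
n(H2) = PV/RT = (121 × 662) / (8.314 × 521.15) = 18.49 mol
For 11.40 mol CuO, stoichiometry requires (1/1) × 11.40 = 11.40 mol H2; 18.49 mol is available, so CuO is limiting.
n(H2) consumed = (1/1) × 11.40 = 11.40 mol; remaining = 18.49 − 11.40 = 7.090 mol
V(H2) = nRT/P = 7.090 × 8.314 × 635.15 / 34.1 = 1098 L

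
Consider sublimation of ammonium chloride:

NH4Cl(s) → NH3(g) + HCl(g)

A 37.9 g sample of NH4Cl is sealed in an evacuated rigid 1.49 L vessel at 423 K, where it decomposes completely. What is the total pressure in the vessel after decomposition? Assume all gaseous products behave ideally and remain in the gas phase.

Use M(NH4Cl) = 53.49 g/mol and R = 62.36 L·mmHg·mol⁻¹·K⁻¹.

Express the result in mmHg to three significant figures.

25100 mmHg

n(NH4Cl) = 37.9 / 53.49 = 0.7085 mol
n(gas produced) = (2/1) × 0.7085 = 1.417 mol
P = nRT/V = 1.417 × 62.36 × 423 / 1.49 = 25090 mmHg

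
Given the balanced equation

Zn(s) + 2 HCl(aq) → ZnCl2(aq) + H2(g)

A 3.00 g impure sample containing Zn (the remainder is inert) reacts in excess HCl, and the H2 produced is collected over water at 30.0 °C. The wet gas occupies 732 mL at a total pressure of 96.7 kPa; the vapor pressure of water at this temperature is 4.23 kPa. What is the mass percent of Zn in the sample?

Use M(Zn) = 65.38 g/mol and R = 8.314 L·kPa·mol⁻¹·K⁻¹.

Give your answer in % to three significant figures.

58.5 %

P(H2) = 96.7 − 4.23 = 92.47 kPa
n(H2) = PV/RT = (92.47 × 0.7320) / (8.314 × 303.15) = 0.02686 mol
n(Zn) = (1/1) × 0.02686 = 0.02686 mol
m(Zn) = 0.02686 × 65.38 = 1.756 g
%Zn = 1.756 / 3.00 × 100 = 58.53%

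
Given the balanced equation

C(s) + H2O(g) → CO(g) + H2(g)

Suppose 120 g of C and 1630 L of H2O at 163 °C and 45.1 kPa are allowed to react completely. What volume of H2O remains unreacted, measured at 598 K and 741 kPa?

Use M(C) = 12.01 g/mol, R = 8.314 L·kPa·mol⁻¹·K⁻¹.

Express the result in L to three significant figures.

69.0 L

n(C) = 120 / 12.01 = 9.992 mol
n(H2O) = PV/RT = (45.1 × 1630) / (8.314 × 436.15) = 20.27 mol
For 9.992 mol C, stoichiometry requires (1/1) × 9.992 = 9.992 mol H2O; 20.27 mol is available, so C is limiting.
n(H2O) consumed = (1/1) × 9.992 = 9.992 mol; remaining = 20.27 − 9.992 = 10.28 mol
V(H2O) = nRT/P = 10.28 × 8.314 × 598 / 741 = 68.97 L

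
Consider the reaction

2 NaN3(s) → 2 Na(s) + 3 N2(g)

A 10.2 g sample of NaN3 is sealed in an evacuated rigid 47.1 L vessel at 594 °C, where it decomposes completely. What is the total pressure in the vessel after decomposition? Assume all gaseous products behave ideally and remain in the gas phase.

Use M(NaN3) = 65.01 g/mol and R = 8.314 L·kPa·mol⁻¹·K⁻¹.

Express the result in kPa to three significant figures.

36.0 kPa

n(NaN3) = 10.2 / 65.01 = 0.1569 mol
n(gas produced) = (3/2) × 0.1569 = 0.2354 mol
P = nRT/V = 0.2354 × 8.314 × 867.15 / 47.1 = 36.03 kPa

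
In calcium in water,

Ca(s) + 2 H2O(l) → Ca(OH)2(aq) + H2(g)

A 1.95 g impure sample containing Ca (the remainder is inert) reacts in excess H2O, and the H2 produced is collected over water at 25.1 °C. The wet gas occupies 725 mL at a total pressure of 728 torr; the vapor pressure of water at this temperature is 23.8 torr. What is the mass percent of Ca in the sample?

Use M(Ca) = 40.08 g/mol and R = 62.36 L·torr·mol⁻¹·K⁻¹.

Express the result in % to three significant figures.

P(H2) = 728 − 23.8 = 704.2 torr
n(H2) = PV/RT = (704.2 × 0.7250) / (62.36 × 298.25) = 0.02745 mol
n(Ca) = (1/1) × 0.02745 = 0.02745 mol
m(Ca) = 0.02745 × 40.08 = 1.100 g
%Ca = 1.100 / 1.95 × 100 = 56.41%

56.4 %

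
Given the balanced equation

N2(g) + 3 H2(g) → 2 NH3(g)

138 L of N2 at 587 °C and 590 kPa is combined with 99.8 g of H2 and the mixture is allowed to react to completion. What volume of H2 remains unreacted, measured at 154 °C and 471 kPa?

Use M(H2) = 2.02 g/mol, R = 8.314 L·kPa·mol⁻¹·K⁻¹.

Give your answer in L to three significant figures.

n(N2) = PV/RT = (590 × 138) / (8.314 × 860.15) = 11.39 mol
n(H2) = 99.8 / 2.02 = 49.41 mol
For 11.39 mol N2, stoichiometry requires (3/1) × 11.39 = 34.17 mol H2; 49.41 mol is available, so N2 is limiting.
n(H2) consumed = (3/1) × 11.39 = 34.17 mol; remaining = 49.41 − 34.17 = 15.24 mol
V(H2) = nRT/P = 15.24 × 8.314 × 427.15 / 471 = 114.9 L

115 L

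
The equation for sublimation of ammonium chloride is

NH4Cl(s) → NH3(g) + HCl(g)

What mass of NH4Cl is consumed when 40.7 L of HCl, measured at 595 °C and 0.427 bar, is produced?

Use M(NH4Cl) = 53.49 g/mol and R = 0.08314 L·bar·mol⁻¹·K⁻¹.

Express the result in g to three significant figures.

n(HCl) = PV/RT = (0.427 × 40.7) / (0.08314 × 868.15) = 0.2408 mol
n(NH4Cl) = (1/1) × 0.2408 = 0.2408 mol
m(NH4Cl) = 0.2408 × 53.49 = 12.88 g

12.9 g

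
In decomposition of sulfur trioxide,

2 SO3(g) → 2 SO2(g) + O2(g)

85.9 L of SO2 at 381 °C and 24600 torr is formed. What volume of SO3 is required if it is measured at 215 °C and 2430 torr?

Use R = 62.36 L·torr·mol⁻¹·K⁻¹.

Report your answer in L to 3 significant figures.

649 L

n(SO2) = PV/RT = (24600 × 85.9) / (62.36 × 654.15) = 51.80 mol
n(SO3) = (2/2) × 51.80 = 51.80 mol
V = nRT/P = 51.80 × 62.36 × 488.15 / 2430 = 648.9 L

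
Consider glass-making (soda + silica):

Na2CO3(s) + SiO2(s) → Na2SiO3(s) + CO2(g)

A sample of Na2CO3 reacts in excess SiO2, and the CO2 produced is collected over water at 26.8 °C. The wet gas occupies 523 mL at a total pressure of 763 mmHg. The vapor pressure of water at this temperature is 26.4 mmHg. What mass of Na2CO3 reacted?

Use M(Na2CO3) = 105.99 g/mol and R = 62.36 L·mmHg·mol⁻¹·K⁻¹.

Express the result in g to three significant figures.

P(CO2) = 763 − 26.4 = 736.6 mmHg
n(CO2) = PV/RT = (736.6 × 0.5230) / (62.36 × 299.95) = 0.02060 mol
n(Na2CO3) = (1/1) × 0.02060 = 0.02060 mol
m(Na2CO3) = 0.02060 × 105.99 = 2.183 g

2.18 g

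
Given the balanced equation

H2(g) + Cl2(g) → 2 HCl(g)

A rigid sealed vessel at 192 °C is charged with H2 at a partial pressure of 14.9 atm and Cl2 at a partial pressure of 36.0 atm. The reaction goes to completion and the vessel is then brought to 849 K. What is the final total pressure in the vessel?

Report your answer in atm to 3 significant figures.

With V and T fixed, P_i ∝ n_i, so the mole ratios apply directly to partial pressures at 192 °C.
P(Cl2) required for 14.9 atm of H2 = (1/1) × 14.9 = 14.90 atm; available 36.0 atm, so H2 is limiting.
P(Cl2) remaining = 36.0 − (1/1) × 14.9 = 21.10 atm
P(gaseous products) = (2)/1 × 14.9 = 29.80 atm
P_total at 192 °C = 21.10 + 29.80 = 50.90 atm
Scaling to 849 K: P = 50.90 × 849/465.15 = 92.90 atm

92.9 atm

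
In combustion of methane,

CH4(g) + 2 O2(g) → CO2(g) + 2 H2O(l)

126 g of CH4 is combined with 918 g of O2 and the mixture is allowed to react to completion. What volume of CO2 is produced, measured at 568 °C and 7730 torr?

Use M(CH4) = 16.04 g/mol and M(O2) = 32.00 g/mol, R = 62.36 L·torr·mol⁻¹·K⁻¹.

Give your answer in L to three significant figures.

n(CH4) = 126 / 16.04 = 7.855 mol
n(O2) = 918 / 32.00 = 28.69 mol
For 7.855 mol CH4, stoichiometry requires (2/1) × 7.855 = 15.71 mol O2; 28.69 mol is available, so CH4 is limiting.
n(CO2) = (1/1) × 7.855 = 7.855 mol
V(CO2) = nRT/P = 7.855 × 62.36 × 841.15 / 7730 = 53.30 L

53.3 L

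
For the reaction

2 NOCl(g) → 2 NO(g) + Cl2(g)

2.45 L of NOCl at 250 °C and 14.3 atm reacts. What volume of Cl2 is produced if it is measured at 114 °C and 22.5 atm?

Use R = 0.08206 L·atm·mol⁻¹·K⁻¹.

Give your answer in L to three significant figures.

0.576 L

n(NOCl) = PV/RT = (14.3 × 2.45) / (0.08206 × 523.15) = 0.8161 mol
n(Cl2) = (1/2) × 0.8161 = 0.4081 mol
V = nRT/P = 0.4081 × 0.08206 × 387.15 / 22.5 = 0.5762 L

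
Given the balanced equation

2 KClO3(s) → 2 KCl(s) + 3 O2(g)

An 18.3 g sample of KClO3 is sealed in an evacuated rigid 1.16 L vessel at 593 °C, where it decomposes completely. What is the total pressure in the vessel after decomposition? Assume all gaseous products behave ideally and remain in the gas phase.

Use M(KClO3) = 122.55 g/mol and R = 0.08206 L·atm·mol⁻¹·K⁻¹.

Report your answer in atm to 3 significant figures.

n(KClO3) = 18.3 / 122.55 = 0.1493 mol
n(gas produced) = (3/2) × 0.1493 = 0.2239 mol
P = nRT/V = 0.2239 × 0.08206 × 866.15 / 1.16 = 13.72 atm

13.7 atm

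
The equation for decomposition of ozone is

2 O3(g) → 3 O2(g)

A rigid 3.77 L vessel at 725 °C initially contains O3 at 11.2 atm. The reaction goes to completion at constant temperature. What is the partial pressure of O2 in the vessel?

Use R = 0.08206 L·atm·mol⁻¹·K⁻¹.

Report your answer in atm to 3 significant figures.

16.8 atm

n(O3)₀ = PV/RT = (11.2 × 3.77) / (0.08206 × 998.15) = 0.5155 mol
n(O2) = (3/2) × 0.5155 = 0.7732 mol
P(O2) = nRT/V = 0.7732 × 0.08206 × 998.15 / 3.77 = 16.80 atm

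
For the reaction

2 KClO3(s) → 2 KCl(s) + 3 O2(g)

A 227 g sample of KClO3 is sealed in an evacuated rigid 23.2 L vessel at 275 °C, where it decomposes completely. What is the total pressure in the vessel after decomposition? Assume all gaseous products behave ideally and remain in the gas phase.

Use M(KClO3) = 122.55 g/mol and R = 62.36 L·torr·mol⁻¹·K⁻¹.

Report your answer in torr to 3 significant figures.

n(KClO3) = 227 / 122.55 = 1.852 mol
n(gas produced) = (3/2) × 1.852 = 2.778 mol
P = nRT/V = 2.778 × 62.36 × 548.15 / 23.2 = 4093 torr

4090 torr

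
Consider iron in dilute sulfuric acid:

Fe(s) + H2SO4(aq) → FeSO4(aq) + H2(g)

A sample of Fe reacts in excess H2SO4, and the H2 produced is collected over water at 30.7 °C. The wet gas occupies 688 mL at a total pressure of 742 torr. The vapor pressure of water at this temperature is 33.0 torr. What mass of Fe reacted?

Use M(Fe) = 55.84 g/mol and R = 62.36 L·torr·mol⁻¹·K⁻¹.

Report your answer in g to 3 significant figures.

1.44 g

P(H2) = 742 − 33.0 = 709.0 torr
n(H2) = PV/RT = (709.0 × 0.6880) / (62.36 × 303.85) = 0.02574 mol
n(Fe) = (1/1) × 0.02574 = 0.02574 mol
m(Fe) = 0.02574 × 55.84 = 1.437 g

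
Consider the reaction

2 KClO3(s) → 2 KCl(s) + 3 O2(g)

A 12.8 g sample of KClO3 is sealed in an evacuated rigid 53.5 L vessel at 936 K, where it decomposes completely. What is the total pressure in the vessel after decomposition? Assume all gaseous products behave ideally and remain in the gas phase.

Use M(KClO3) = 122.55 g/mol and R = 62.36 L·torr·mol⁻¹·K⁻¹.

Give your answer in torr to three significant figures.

n(KClO3) = 12.8 / 122.55 = 0.1044 mol
n(gas produced) = (3/2) × 0.1044 = 0.1566 mol
P = nRT/V = 0.1566 × 62.36 × 936 / 53.5 = 170.9 torr

171 torr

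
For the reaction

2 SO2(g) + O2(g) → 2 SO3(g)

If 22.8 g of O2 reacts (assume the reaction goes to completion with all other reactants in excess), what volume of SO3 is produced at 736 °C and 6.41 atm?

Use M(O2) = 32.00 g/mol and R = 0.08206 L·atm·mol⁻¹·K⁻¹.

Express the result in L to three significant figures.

18.4 L

n(O2) = 22.80 / 32.00 = 0.7125 mol
n(SO3) = (2/1) × 0.7125 = 1.425 mol
V = nRT/P = 1.425 × 0.08206 × 1009.15 / 6.41 = 18.41 L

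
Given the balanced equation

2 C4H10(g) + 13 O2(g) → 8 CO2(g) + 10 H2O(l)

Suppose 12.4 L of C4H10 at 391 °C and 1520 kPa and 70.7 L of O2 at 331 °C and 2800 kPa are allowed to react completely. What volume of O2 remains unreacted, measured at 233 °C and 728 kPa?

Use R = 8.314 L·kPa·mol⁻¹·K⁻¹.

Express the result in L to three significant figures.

99.6 L

n(C4H10) = PV/RT = (1520 × 12.4) / (8.314 × 664.15) = 3.413 mol
n(O2) = PV/RT = (2800 × 70.7) / (8.314 × 604.15) = 39.41 mol
For 3.413 mol C4H10, stoichiometry requires (13/2) × 3.413 = 22.18 mol O2; 39.41 mol is available, so C4H10 is limiting.
n(O2) consumed = (13/2) × 3.413 = 22.18 mol; remaining = 39.41 − 22.18 = 17.23 mol
V(O2) = nRT/P = 17.23 × 8.314 × 506.15 / 728 = 99.60 L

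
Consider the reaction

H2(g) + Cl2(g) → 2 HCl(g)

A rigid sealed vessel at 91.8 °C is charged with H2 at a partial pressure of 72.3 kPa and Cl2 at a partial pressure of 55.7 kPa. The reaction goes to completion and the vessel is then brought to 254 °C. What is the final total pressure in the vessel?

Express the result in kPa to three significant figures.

185 kPa

Because the vessel is rigid and T is held at 91.8 °C, work the stoichiometry in partial pressures (P_i = n_iRT/V).
P(Cl2) required for 72.3 kPa of H2 = (1/1) × 72.3 = 72.30 kPa; available 55.7 kPa, so Cl2 is limiting.
P(H2) remaining = 72.3 − (1/1) × 55.7 = 16.60 kPa
P(gaseous products) = (2)/1 × 55.7 = 111.4 kPa
P_total at 91.8 °C = 16.60 + 111.4 = 128.0 kPa
Scaling to 254 °C: P = 128.0 × 527.15/364.95 = 184.9 kPa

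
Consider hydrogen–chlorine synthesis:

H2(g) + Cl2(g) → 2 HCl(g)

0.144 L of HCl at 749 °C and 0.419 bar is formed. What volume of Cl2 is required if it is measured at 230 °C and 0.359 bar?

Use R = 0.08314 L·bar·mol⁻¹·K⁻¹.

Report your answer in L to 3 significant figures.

n(HCl) = PV/RT = (0.419 × 0.144) / (0.08314 × 1022.15) = 0.0007100 mol
n(Cl2) = (1/2) × 0.0007100 = 0.0003550 mol
V = nRT/P = 0.0003550 × 0.08314 × 503.15 / 0.359 = 0.04137 L

0.0414 L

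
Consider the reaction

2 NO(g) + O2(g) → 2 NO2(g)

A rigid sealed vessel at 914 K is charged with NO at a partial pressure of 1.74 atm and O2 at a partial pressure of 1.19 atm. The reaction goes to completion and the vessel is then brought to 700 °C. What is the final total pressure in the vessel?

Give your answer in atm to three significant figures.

2.19 atm

With V and T fixed, P_i ∝ n_i, so the mole ratios apply directly to partial pressures at 914 K.
P(O2) required for 1.74 atm of NO = (1/2) × 1.74 = 0.8700 atm; available 1.19 atm, so NO is limiting.
P(O2) remaining = 1.19 − (1/2) × 1.74 = 0.3200 atm
P(gaseous products) = (2)/2 × 1.74 = 1.740 atm
P_total at 914 K = 0.3200 + 1.740 = 2.060 atm
Scaling to 700 °C: P = 2.060 × 973.15/914 = 2.193 atm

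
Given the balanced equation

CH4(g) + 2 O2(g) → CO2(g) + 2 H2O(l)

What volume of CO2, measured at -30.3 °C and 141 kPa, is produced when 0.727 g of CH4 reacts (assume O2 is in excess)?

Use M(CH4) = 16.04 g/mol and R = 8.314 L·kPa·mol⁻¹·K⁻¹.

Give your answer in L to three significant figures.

0.649 L

n(CH4) = 0.7270 / 16.04 = 0.04532 mol
n(CO2) = (1/1) × 0.04532 = 0.04532 mol
V = nRT/P = 0.04532 × 8.314 × 242.85 / 141 = 0.6490 L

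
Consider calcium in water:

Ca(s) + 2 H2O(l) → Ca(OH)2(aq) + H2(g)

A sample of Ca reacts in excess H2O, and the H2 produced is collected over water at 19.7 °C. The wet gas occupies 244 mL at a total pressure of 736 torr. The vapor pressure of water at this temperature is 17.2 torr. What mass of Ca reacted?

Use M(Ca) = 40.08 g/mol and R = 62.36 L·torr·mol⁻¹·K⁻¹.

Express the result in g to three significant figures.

P(H2) = 736 − 17.2 = 718.8 torr
n(H2) = PV/RT = (718.8 × 0.2440) / (62.36 × 292.85) = 0.009604 mol
n(Ca) = (1/1) × 0.009604 = 0.009604 mol
m(Ca) = 0.009604 × 40.08 = 0.3849 g

0.385 g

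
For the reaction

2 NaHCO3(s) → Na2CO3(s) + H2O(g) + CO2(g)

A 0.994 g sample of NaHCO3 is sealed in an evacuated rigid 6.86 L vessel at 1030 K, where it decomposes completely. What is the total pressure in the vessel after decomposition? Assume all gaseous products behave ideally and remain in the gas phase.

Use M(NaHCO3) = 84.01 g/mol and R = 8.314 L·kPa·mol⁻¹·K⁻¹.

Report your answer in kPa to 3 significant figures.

n(NaHCO3) = 0.994 / 84.01 = 0.01183 mol
n(gas produced) = (2/2) × 0.01183 = 0.01183 mol
P = nRT/V = 0.01183 × 8.314 × 1030 / 6.86 = 14.77 kPa

14.8 kPa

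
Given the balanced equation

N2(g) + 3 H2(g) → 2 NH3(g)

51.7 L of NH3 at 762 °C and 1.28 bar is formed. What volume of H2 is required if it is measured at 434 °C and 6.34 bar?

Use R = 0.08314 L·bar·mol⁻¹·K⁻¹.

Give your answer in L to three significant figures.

10.7 L

n(NH3) = PV/RT = (1.28 × 51.7) / (0.08314 × 1035.15) = 0.7689 mol
n(H2) = (3/2) × 0.7689 = 1.153 mol
V = nRT/P = 1.153 × 0.08314 × 707.15 / 6.34 = 10.69 L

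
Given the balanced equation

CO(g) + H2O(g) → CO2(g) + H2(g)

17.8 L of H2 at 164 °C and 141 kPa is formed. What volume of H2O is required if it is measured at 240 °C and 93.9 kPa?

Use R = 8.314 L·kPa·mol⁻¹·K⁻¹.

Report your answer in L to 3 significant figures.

n(H2) = PV/RT = (141 × 17.8) / (8.314 × 437.15) = 0.6906 mol
n(H2O) = (1/1) × 0.6906 = 0.6906 mol
V = nRT/P = 0.6906 × 8.314 × 513.15 / 93.9 = 31.38 L

31.4 L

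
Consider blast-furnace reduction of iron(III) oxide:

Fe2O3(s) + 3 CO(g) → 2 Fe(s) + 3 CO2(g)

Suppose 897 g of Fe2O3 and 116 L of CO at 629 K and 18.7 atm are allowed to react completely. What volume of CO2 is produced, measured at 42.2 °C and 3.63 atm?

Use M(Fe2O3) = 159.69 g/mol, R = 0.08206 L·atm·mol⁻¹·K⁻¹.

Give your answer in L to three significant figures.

120 L

n(Fe2O3) = 897 / 159.69 = 5.617 mol
n(CO) = PV/RT = (18.7 × 116) / (0.08206 × 629) = 42.03 mol
For 5.617 mol Fe2O3, stoichiometry requires (3/1) × 5.617 = 16.85 mol CO; 42.03 mol is available, so Fe2O3 is limiting.
n(CO2) = (3/1) × 5.617 = 16.85 mol
V(CO2) = nRT/P = 16.85 × 0.08206 × 315.35 / 3.63 = 120.1 L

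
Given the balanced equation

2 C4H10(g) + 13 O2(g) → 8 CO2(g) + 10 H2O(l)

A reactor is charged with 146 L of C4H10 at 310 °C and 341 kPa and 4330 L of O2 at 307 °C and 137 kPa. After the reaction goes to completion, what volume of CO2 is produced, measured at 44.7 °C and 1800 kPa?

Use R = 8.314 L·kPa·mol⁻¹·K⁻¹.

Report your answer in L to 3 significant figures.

n(C4H10) = PV/RT = (341 × 146) / (8.314 × 583.15) = 10.27 mol
n(O2) = PV/RT = (137 × 4330) / (8.314 × 580.15) = 123.0 mol
For 10.27 mol C4H10, stoichiometry requires (13/2) × 10.27 = 66.75 mol O2; 123.0 mol is available, so C4H10 is limiting.
n(CO2) = (8/2) × 10.27 = 41.08 mol
V(CO2) = nRT/P = 41.08 × 8.314 × 317.85 / 1800 = 60.31 L

60.3 L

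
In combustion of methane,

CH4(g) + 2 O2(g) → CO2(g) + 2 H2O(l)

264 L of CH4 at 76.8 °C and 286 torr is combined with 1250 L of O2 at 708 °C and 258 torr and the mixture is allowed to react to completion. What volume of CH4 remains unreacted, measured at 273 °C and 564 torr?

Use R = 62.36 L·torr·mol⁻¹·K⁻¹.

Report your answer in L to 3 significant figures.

49.8 L

n(CH4) = PV/RT = (286 × 264) / (62.36 × 349.95) = 3.460 mol
n(O2) = PV/RT = (258 × 1250) / (62.36 × 981.15) = 5.271 mol
For 3.460 mol CH4, stoichiometry requires (2/1) × 3.460 = 6.920 mol O2; 5.271 mol is available, so O2 is limiting.
n(CH4) consumed = (1/2) × 5.271 = 2.635 mol; remaining = 3.460 − 2.635 = 0.8250 mol
V(CH4) = nRT/P = 0.8250 × 62.36 × 546.15 / 564 = 49.82 L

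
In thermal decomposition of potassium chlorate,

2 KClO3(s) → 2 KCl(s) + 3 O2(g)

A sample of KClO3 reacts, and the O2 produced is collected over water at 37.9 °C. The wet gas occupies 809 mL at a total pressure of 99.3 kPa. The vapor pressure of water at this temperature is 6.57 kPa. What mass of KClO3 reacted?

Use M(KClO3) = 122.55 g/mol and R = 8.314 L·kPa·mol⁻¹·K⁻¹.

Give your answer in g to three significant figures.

2.37 g

P(O2) = 99.3 − 6.57 = 92.73 kPa
n(O2) = PV/RT = (92.73 × 0.8090) / (8.314 × 311.05) = 0.02901 mol
n(KClO3) = (2/3) × 0.02901 = 0.01934 mol
m(KClO3) = 0.01934 × 122.55 = 2.370 g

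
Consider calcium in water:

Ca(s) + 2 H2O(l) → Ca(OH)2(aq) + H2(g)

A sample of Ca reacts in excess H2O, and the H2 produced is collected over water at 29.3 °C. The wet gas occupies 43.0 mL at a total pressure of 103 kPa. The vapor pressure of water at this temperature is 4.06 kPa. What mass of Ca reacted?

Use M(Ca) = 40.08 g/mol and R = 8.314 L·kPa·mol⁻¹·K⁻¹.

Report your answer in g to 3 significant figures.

0.0678 g

P(H2) = 103 − 4.06 = 98.94 kPa
n(H2) = PV/RT = (98.94 × 0.04300) / (8.314 × 302.45) = 0.001692 mol
n(Ca) = (1/1) × 0.001692 = 0.001692 mol
m(Ca) = 0.001692 × 40.08 = 0.06782 g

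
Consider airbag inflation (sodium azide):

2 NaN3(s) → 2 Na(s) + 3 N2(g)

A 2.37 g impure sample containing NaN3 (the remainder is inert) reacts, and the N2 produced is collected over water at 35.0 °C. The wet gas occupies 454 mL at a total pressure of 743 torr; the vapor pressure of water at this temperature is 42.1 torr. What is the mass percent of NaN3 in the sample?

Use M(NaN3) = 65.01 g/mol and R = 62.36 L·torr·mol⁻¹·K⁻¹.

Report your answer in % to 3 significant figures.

P(N2) = 743 − 42.1 = 700.9 torr
n(N2) = PV/RT = (700.9 × 0.4540) / (62.36 × 308.15) = 0.01656 mol
n(NaN3) = (2/3) × 0.01656 = 0.01104 mol
m(NaN3) = 0.01104 × 65.01 = 0.7177 g
%NaN3 = 0.7177 / 2.37 × 100 = 30.28%

30.3 %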